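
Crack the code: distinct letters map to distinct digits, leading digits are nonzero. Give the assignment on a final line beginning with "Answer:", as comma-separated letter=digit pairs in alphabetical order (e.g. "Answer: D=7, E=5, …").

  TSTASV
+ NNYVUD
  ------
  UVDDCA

Step 1. [col 1: V + D ≡ A (mod 10)] no forcing yet in column 1 (carry-in 0); A=8 is free and consistent — try it. So A=8.
Step 2. [col 1: V + D ≡ A (mod 10)] several values work for V in column 1 (V + D ≡ A (mod 10), carry-in 0); try V=5, so V=5.
Step 3. [col 1: V + D ≡ A (mod 10)] column 1: given V=5, A=8, carry-in 0, and digits 5,8 already taken and all letters distinct, V+D≡A (mod 10) forces D=3 ⇒ D=3.
Step 4. [col 2: S + U ≡ C (mod 10)] S=1 is one option consistent with column 2 (S + U ≡ C (mod 10), carry-in 0) — take it. So S=1.
Step 5. [col 2: S + U ≡ C (mod 10)] several values work for U in column 2 (S + U ≡ C (mod 10), carry-in 0); try U=6, so U=6.
Step 6. [col 2: S + U ≡ C (mod 10)] from column 2 (S=1, U=6, carry-in 0, digits 1,3,5,6,8 already taken and all letters distinct): C must equal 7 ⇒ C=7.
Step 7. [col 4: T + Y ≡ D (mod 10)] no forcing yet in column 4 (carry-in 1); T=2 is free and consistent — try it, so T=2.
Step 8. [col 4: T + Y ≡ D (mod 10)] column 4 reads T+Y+carry(1)=D with T=2, D=3; with digits 1,2,3,5,6,7,8 already taken and all letters distinct, the only value for Y is 0, so Y=0.
Step 9. [col 5: S + N ≡ V (mod 10)] column 5: given S=1, V=5, carry-in 0, and digits 0,1,2,3,5,6,7,8 already taken and all letters distinct, S+N≡V (mod 10) forces N=4 ⇒ N=4.

Answer: A=8, C=7, D=3, N=4, S=1, T=2, U=6, V=5, Y=0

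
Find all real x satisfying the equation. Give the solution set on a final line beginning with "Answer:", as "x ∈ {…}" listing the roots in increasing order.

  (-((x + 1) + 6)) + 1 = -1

Step 1. [(-((x + 1) + 6)) + 1 = -1] +1 is outermost — subtract 1 both sides ⇒ sub: -((x + 1) + 6) = -2.
Step 2. [-((x + 1) + 6) = -2] LHS negated; negate both sides ⇒ neg: (x + 1) + 6 = 2.
Step 3. [(x + 1) + 6 = 2] peel the +6: subtract 6 from each side ⇒ sub: x + 1 = -4.
Step 4. [x + 1 = -4] peel the +1: subtract 1 from each side, so sub: x = -5.

Answer: x ∈ {-5}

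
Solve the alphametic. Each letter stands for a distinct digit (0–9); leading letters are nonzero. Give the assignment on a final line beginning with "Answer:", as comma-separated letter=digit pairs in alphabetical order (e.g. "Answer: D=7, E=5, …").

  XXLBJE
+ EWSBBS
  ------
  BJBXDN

Step 1. [col 1: E + S ≡ N (mod 10)] E=3 is one option consistent with column 1 (E + S ≡ N (mod 10), carry-in 0) — take it ⇒ E=3.
Step 2. [col 1: E + S ≡ N (mod 10)] no forcing yet in column 1 (carry-in 0); S=5 is free and consistent — try it. So S=5.
Step 3. [col 1: E + S ≡ N (mod 10)] column 1 reads E+S+carry(0)=N with E=3, S=5; with digits 3,5 already taken and all letters distinct, the only value for N is 8. So N=8.
Step 4. [col 2: J + B ≡ D (mod 10)] B=6 is one option consistent with column 2 (J + B ≡ D (mod 10), carry-in 0) — take it ⇒ B=6.
Step 5. [col 2: J + B ≡ D (mod 10)] column 2 (J + B ≡ D (mod 10), carry-in 0) doesn't pin J yet; pick J=1 and continue. So J=1.
Step 6. [col 2: J + B ≡ D (mod 10)] from column 2 (J=1, B=6, carry-in 0, digits 1,3,5,6,8 already taken and all letters distinct): D must equal 7. So D=7.
Step 7. [col 3: B + B ≡ X (mod 10)] column 3 reads B+B+carry(0)=X with B=6; with digits 1,3,5,6,7,8 already taken and all letters distinct, the only value for X is 2. So X=2.
Step 8. [col 4: L + S ≡ B (mod 10)] in column 4 we have L+S≡B with carry-in 1; given S=5, B=6 and digits 1,2,3,5,6,7,8 already taken and all letters distinct, that pins L to 0 ⇒ L=0.
Step 9. [col 5: X + W ≡ J (mod 10)] column 5 reads X+W+carry(0)=J with X=2, J=1; with digits 0,1,2,3,5,6,7,8 already taken and all letters distinct, the only value for W is 9. So W=9.

Answer: B=6, D=7, E=3, J=1, L=0, N=8, S=5, W=9, X=2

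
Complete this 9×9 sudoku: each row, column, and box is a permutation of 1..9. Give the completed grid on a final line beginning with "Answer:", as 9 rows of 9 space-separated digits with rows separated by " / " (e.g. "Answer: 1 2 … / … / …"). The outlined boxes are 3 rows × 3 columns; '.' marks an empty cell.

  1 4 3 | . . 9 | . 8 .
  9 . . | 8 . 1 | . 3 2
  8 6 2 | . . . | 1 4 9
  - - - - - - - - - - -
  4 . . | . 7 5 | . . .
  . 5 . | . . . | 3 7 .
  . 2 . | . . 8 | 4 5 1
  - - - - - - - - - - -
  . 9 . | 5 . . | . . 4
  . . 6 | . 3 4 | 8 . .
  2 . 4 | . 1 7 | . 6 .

Step 1. [r5c4∈{1,2,4,6,9}] across col 4, 4 lands solely at r5c4. So r5c4=4.
Step 2. [r4c4∈{1,2,3,6,9}] col 4 places 1 nowhere but r4c4 ⇒ r4c4=1.
Step 3. [r6c4∈{3,6,9}] across box 5, 3 lands solely at r6c4 ⇒ r6c4=3.
Step 4. [r1c4∈{2,6,7}] in col 4, 6 fits only at r1c4 ⇒ r1c4=6.
Step 5. [r5c1∈{6}] r5c1 is down to just 6. So r5c1=6.
Step 6. [r8c4∈{2,9}] 2 has one home in col 4: r8c4. So r8c4=2.
Step 7. [r2c7∈{5,6,7}] in row 2, 6 fits only at r2c7. So r2c7=6.
Step 8. [r6c1∈{7}] nothing but 7 survives at r6c1 ⇒ r6c1=7.
Step 9. [r6c3∈{9}] nothing but 9 survives at r6c3 ⇒ r6c3=9.
Step 10. [r4c3∈{8}] nothing but 8 survives at r4c3. So r4c3=8.
Step 11. [r8c8∈{1,9}] row 8 places 9 nowhere but r8c8. So r8c8=9.
Step 12. [r9c7∈{5}] nothing but 5 survives at r9c7, so r9c7=5.
Step 13. [r8c9∈{7}] r8c9 has the single candidate 7, so r8c9=7.
Step 14. [r1c5∈{2,5}] r1c5 is the only open cell in row 1 admitting 2. So r1c5=2.
Step 15. [r2c3∈{5,7}] in col 3, 5 fits only at r2c3, so r2c3=5.
Step 16. [r7c8∈{1,2}] in col 8, 1 fits only at r7c8. So r7c8=1.
Step 17. [r4c7∈{2,9}] r4c7 is the only open cell in row 4 admitting 9, so r4c7=9.
Step 18. [r4c2∈{3}] r4c2 has the single candidate 3, so r4c2=3.
Step 19. [r6c5∈{6}] only 6 remains possible at r6c5 ⇒ r6c5=6.
Step 20. [r5c3∈{1}] nothing but 1 survives at r5c3. So r5c3=1.
Step 21. [r9c9∈{3}] nothing but 3 survives at r9c9 ⇒ r9c9=3.
Step 22. [r5c6∈{2}] only 2 remains possible at r5c6 ⇒ r5c6=2.
Step 23. [r9c4∈{9}] nothing but 9 survives at r9c4 ⇒ r9c4=9.
Step 24. [r5c9∈{8}] r5c9's peers cover all but 8, so r5c9=8.
Step 25. [r3c5∈{5}] nothing but 5 survives at r3c5, so r3c5=5.
Step 26. [r4c9∈{6}] nothing but 6 survives at r4c9. So r4c9=6.
Step 27. [r7c3∈{7}] r7c3 is down to just 7. So r7c3=7.
Step 28. [r1c7∈{7}] nothing but 7 survives at r1c7. So r1c7=7.
Step 29. [r8c2∈{1}] r8c2's peers cover all but 1, so r8c2=1.
Step 30. [r8c1∈{5}] nothing but 5 survives at r8c1. So r8c1=5.
Step 31. [r7c5∈{8}] r7c5's peers cover all but 8, so r7c5=8.
Step 32. [r7c6∈{6}] r7c6 has the single candidate 6 ⇒ r7c6=6.
Step 33. [r4c8∈{2}] r4c8 is down to just 2, so r4c8=2.
Step 34. [r3c6∈{3}] r3c6 has the single candidate 3, so r3c6=3.
Step 35. [r7c7∈{2}] nothing but 2 survives at r7c7, so r7c7=2.
Step 36. [r3c4∈{7}] r3c4 has the single candidate 7 ⇒ r3c4=7.
Step 37. [r2c5∈{4}] r2c5's peers cover all but 4 ⇒ r2c5=4.
Step 38. [r5c5∈{9}] nothing but 9 survives at r5c5, so r5c5=9.
Step 39. [r2c2∈{7}] nothing but 7 survives at r2c2 ⇒ r2c2=7.
Step 40. [r7c1∈{3}] r7c1 has the single candidate 3. So r7c1=3.
Step 41. [r9c2∈{8}] r9c2's peers cover all but 8, so r9c2=8.
Step 42. [r1c9∈{5}] r1c9 has the single candidate 5 ⇒ r1c9=5.

Answer: 1 4 3 6 2 9 7 8 5 / 9 7 5 8 4 1 6 3 2 / 8 6 2 7 5 3 1 4 9 / 4 3 8 1 7 5 9 2 6 / 6 5 1 4 9 2 3 7 8 / 7 2 9 3 6 8 4 5 1 / 3 9 7 5 8 6 2 1 4 / 5 1 6 2 3 4 8 9 7 / 2 8 4 9 1 7 5 6 3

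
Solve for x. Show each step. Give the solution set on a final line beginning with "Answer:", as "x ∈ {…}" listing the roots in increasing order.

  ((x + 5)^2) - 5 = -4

Step 1. [((x + 5)^2) - 5 = -4] 5 comes off first (add 5). So sub: (x + 5)^2 = 1.
Step 2. [(x + 5)^2 = 1] LHS squared, RHS 1 ≥ 0: apply √ (±). So sqrt: x + 5 = 1 or -1.
Step 3. [x + 5 = 1 or -1] the outer +5 inverts by subtracting 5 ⇒ sub: x = -4 or -6.

Answer: x ∈ {-6, -4}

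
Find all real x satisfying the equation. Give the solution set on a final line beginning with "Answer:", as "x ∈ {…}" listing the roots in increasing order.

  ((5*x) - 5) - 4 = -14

Step 1. [((5*x) - 5) - 4 = -14] peel the -4: add 4 from each side, so sub: (5*x) - 5 = -10.
Step 2. [(5*x) - 5 = -10] 5 divides every term; factor it out ⇒ factor: x - 1 = -2.
Step 3. [x - 1 = -2] peel the -1: add 1 from each side. So sub: x = -1.

Answer: x ∈ {-1}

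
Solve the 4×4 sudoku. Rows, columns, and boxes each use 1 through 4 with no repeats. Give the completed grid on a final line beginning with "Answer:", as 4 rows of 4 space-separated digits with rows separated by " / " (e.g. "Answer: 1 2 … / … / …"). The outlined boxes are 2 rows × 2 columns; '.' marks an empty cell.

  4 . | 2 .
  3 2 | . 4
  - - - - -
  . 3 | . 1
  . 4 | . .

Step 1. [r4c4∈{2,3}] across col 4, 2 lands solely at r4c4 ⇒ r4c4=2.
Step 2. [r4c3∈{3}] only 3 remains possible at r4c3, so r4c3=3.
Step 3. [r1c4∈{3}] r1c4 is down to just 3 ⇒ r1c4=3.
Step 4. [r4c1∈{1}] nothing but 1 survives at r4c1, so r4c1=1.
Step 5. [r3c1∈{2}] only 2 remains possible at r3c1. So r3c1=2.
Step 6. [r1c2∈{1}] r1c2 has the single candidate 1. So r1c2=1.
Step 7. [r2c3∈{1}] r2c3's peers cover all but 1, so r2c3=1.
Step 8. [r3c3∈{4}] only 4 remains possible at r3c3. So r3c3=4.

Answer: 4 1 2 3 / 3 2 1 4 / 2 3 4 1 / 1 4 3 2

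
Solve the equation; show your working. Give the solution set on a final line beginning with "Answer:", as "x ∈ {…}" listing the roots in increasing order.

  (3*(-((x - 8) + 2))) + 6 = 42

Step 1. [(3*(-((x - 8) + 2))) + 6 = 42] the outer +6 inverts by subtracting 6, so sub: 3*(-((x - 8) + 2)) = 36.
Step 2. [3*(-((x - 8) + 2)) = 36] LHS = 3·(…); ÷3 both sides, so div: -((x - 8) + 2) = 12.
Step 3. [-((x - 8) + 2) = 12] LHS negated; negate both sides. So neg: (x - 8) + 2 = -12.
Step 4. [(x - 8) + 2 = -12] +2 is outermost — subtract 2 both sides, so sub: x - 8 = -14.
Step 5. [x - 8 = -14] peel the -8: add 8 from each side, so sub: x = -6.

Answer: x ∈ {-6}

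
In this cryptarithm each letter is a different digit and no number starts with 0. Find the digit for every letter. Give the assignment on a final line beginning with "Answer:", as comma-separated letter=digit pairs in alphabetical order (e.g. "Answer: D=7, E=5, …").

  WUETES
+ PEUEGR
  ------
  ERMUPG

Step 1. [col 1: S + R ≡ G (mod 10)] G=4 is one option consistent with column 1 (S + R ≡ G (mod 10), carry-in 0) — take it, so G=4.
Step 2. [col 1: S + R ≡ G (mod 10)] no forcing yet in column 1 (carry-in 0); R=8 is free and consistent — try it. So R=8.
Step 3. [col 1: S + R ≡ G (mod 10)] from column 1 (R=8, G=4, carry-in 0, digits 4,8 already taken and all letters distinct): S must equal 6 ⇒ S=6.
Step 4. [col 2: E + G ≡ P (mod 10)] several values work for E in column 2 (E + G ≡ P (mod 10), carry-in 1); try E=7. So E=7.
Step 5. [col 2: E + G ≡ P (mod 10)] in column 2 we have E+G≡P with carry-in 1; given E=7, G=4 and digits 4,6,7,8 already taken and all letters distinct, that pins P to 2 ⇒ P=2.
Step 6. [col 3: T + E ≡ U (mod 10)] several values work for U in column 3 (T + E ≡ U (mod 10), carry-in 1); try U=1. So U=1.
Step 7. [col 3: T + E ≡ U (mod 10)] from column 3 (E=7, U=1, carry-in 1, digits 1,2,4,6,7,8 already taken and all letters distinct): T must equal 3. So T=3.
Step 8. [col 4: E + U ≡ M (mod 10)] from column 4 (E=7, U=1, carry-in 1, digits 1,2,3,4,6,7,8 already taken and all letters distinct): M must equal 9, so M=9.
Step 9. [col 6: W + P ≡ E (mod 10)] from column 6 (P=2, E=7, carry-in 0, digits 1,2,3,4,6,7,8,9 already taken and all letters distinct): W must equal 5, so W=5.

Answer: E=7, G=4, M=9, P=2, R=8, S=6, T=3, U=1, W=5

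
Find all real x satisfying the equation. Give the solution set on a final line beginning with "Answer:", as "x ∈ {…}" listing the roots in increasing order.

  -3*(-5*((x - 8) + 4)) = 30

Step 1. [-3*(-5*((x - 8) + 4)) = 30] -3·(inner) — divide through by -3 ⇒ div: -5*((x - 8) + 4) = -10.
Step 2. [-5*((x - 8) + 4) = -10] divide by the outer -5. So div: (x - 8) + 4 = 2.
Step 3. [(x - 8) + 4 = 2] subtract 4: x sits inside (… + 4) ⇒ sub: x - 8 = -2.
Step 4. [x - 8 = -2] -8 is outermost — add 8 both sides ⇒ sub: x = 6.

Answer: x ∈ {6}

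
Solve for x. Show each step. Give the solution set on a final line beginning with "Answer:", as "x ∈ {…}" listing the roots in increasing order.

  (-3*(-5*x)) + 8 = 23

Step 1. [(-3*(-5*x)) + 8 = 23] +8 is outermost — subtract 8 both sides, so sub: -3*(-5*x) = 15.
Step 2. [-3*(-5*x) = 15] -3 out front; divide by -3 ⇒ div: -5*x = -5.
Step 3. [-5*x = -5] -5·(inner) — divide through by -5. So div: x = 1.

Answer: x ∈ {1}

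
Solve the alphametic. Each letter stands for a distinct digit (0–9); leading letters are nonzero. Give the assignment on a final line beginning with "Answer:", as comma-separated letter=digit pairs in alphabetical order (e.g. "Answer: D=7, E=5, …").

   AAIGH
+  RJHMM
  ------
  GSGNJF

Step 1. [G] the sum has 6 digits but both addends have 5; that extra leading digit G is the final carry, namely 1 ⇒ G=1.
Step 2. [col 1: H + M ≡ F (mod 10)] no forcing yet in column 1 (carry-in 0); H=9 is free and consistent — try it. So H=9.
Step 3. [col 1: H + M ≡ F (mod 10)] M=6 is one option consistent with column 1 (H + M ≡ F (mod 10), carry-in 0) — take it. So M=6.
Step 4. [col 1: H + M ≡ F (mod 10)] in column 1 we have H+M≡F with carry-in 0; given H=9, M=6 and digits 1,6,9 already taken and all letters distinct, that pins F to 5, so F=5.
Step 5. [col 2: G + M ≡ J (mod 10)] in column 2 we have G+M≡J with carry-in 1; given G=1, M=6 and digits 1,5,6,9 already taken and all letters distinct, that pins J to 8. So J=8.
Step 6. [col 3: I + H ≡ N (mod 10)] several values work for N in column 3 (I + H ≡ N (mod 10), carry-in 0); try N=3, so N=3.
Step 7. [col 3: I + H ≡ N (mod 10)] in column 3 we have I+H≡N with carry-in 0; given H=9, N=3 and digits 1,3,5,6,8,9 already taken and all letters distinct, that pins I to 4. So I=4.
Step 8. [col 4: A + J ≡ G (mod 10)] column 4: given J=8, G=1, carry-in 1, and digits 1,3,4,5,6,8,9 already taken and all letters distinct, A+J≡G (mod 10) forces A=2. So A=2.
Step 9. [col 5: A + R ≡ S (mod 10)] column 5 reads A+R+carry(1)=S with A=2; with digits 1,2,3,4,5,6,8,9 already taken and all letters distinct, the only value for R is 7. So R=7.
Step 10. [col 5: A + R ≡ S (mod 10)] column 5: given A=2, R=7, carry-in 1, and digits 1,2,3,4,5,6,7,8,9 already taken and all letters distinct, A+R≡S (mod 10) forces S=0 ⇒ S=0.

Answer: A=2, F=5, G=1, H=9, I=4, J=8, M=6, N=3, R=7, S=0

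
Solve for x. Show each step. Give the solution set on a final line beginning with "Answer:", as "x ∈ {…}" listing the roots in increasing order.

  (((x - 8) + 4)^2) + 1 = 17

Step 1. [(((x - 8) + 4)^2) + 1 = 17] 1 comes off first (subtract 1), so sub: ((x - 8) + 4)^2 = 16.
Step 2. [((x - 8) + 4)^2 = 16] LHS squared, RHS 16 ≥ 0: apply √ (±). So sqrt: (x - 8) + 4 = 4 or -4.
Step 3. [(x - 8) + 4 = 4 or -4] subtract 4: x sits inside (… + 4). So sub: x - 8 = 0 or -8.
Step 4. [x - 8 = 0 or -8] add 8: x sits inside (… - 8) ⇒ sub: x = 8 or 0.

Answer: x ∈ {0, 8}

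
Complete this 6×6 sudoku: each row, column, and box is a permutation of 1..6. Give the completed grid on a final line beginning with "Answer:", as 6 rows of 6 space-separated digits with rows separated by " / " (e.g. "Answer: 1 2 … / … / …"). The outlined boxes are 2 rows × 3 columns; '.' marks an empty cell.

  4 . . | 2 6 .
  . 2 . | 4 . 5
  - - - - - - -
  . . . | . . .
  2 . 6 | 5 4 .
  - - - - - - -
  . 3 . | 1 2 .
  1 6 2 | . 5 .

Step 1. [r4c6∈{1,3}] r4c6 is the only open cell in row 4 admitting 3, so r4c6=3.
Step 2. [r1c3∈{1,3,5}] r1c3 is the only open cell in row 1 admitting 3, so r1c3=3.
Step 3. [r3c5∈{1}] nothing but 1 survives at r3c5 ⇒ r3c5=1.
Step 4. [r5c3∈{4,5}] across box 5, 4 lands solely at r5c3, so r5c3=4.
Step 5. [r3c3∈{5}] only 5 remains possible at r3c3. So r3c3=5.
Step 6. [r2c3∈{1}] only 1 remains possible at r2c3. So r2c3=1.
Step 7. [r3c4∈{6}] r3c4 is down to just 6. So r3c4=6.
Step 8. [r2c1∈{6}] r2c1's peers cover all but 6. So r2c1=6.
Step 9. [r6c4∈{3}] nothing but 3 survives at r6c4, so r6c4=3.
Step 10. [r1c6∈{1}] r1c6 has the single candidate 1, so r1c6=1.
Step 11. [r4c2∈{1}] r4c2 has the single candidate 1. So r4c2=1.
Step 12. [r3c6∈{2}] r3c6 has the single candidate 2 ⇒ r3c6=2.
Step 13. [r6c6∈{4}] nothing but 4 survives at r6c6. So r6c6=4.
Step 14. [r3c2∈{4}] nothing but 4 survives at r3c2 ⇒ r3c2=4.
Step 15. [r2c5∈{3}] only 3 remains possible at r2c5, so r2c5=3.
Step 16. [r3c1∈{3}] r3c1 has the single candidate 3, so r3c1=3.
Step 17. [r5c6∈{6}] nothing but 6 survives at r5c6. So r5c6=6.
Step 18. [r5c1∈{5}] r5c1's peers cover all but 5. So r5c1=5.
Step 19. [r1c2∈{5}] r1c2 is down to just 5, so r1c2=5.

Answer: 4 5 3 2 6 1 / 6 2 1 4 3 5 / 3 4 5 6 1 2 / 2 1 6 5 4 3 / 5 3 4 1 2 6 / 1 6 2 3 5 4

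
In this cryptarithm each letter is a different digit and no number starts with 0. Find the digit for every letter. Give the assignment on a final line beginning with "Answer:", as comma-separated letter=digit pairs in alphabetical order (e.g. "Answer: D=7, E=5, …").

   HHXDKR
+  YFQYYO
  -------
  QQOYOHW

Step 1. [col 1: R + O ≡ W (mod 10)] column 1 (R + O ≡ W (mod 10), carry-in 0) doesn't pin W yet; pick W=7 and continue, so W=7.
Step 2. [Q] the sum has 7 digits but both addends have 6; that extra leading digit Q is the final carry, namely 1, so Q=1.
Step 3. [col 1: R + O ≡ W (mod 10)] several values work for O in column 1 (R + O ≡ W (mod 10), carry-in 0); try O=8 ⇒ O=8.
Step 4. [col 1: R + O ≡ W (mod 10)] from column 1 (O=8, W=7, carry-in 0, digits 1,7,8 already taken and all letters distinct): R must equal 9. So R=9.
Step 5. [col 2: K + Y ≡ H (mod 10)] no forcing yet in column 2 (carry-in 1); K=0 is free and consistent — try it ⇒ K=0.
Step 6. [col 2: K + Y ≡ H (mod 10)] Y=5 is one option consistent with column 2 (K + Y ≡ H (mod 10), carry-in 1) — take it. So Y=5.
Step 7. [col 2: K + Y ≡ H (mod 10)] in column 2 we have K+Y≡H with carry-in 1; given K=0, Y=5 and digits 0,1,5,7,8,9 already taken and all letters distinct, that pins H to 6. So H=6.
Step 8. [col 3: D + Y ≡ O (mod 10)] column 3 reads D+Y+carry(0)=O with Y=5, O=8; with digits 0,1,5,6,7,8,9 already taken and all letters distinct, the only value for D is 3, so D=3.
Step 9. [col 4: X + Q ≡ Y (mod 10)] column 4: given Q=1, Y=5, carry-in 0, and digits 0,1,3,5,6,7,8,9 already taken and all letters distinct, X+Q≡Y (mod 10) forces X=4 ⇒ X=4.
Step 10. [col 5: H + F ≡ O (mod 10)] from column 5 (H=6, O=8, carry-in 0, digits 0,1,3,4,5,6,7,8,9 already taken and all letters distinct): F must equal 2 ⇒ F=2.

Answer: D=3, F=2, H=6, K=0, O=8, Q=1, R=9, W=7, X=4, Y=5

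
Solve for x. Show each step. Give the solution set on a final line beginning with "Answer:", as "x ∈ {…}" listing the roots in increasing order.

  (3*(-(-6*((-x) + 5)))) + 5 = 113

Step 1. [(3*(-(-6*((-x) + 5)))) + 5 = 113] 5 comes off first (subtract 5), so sub: 3*(-(-6*((-x) + 5))) = 108.
Step 2. [3*(-(-6*((-x) + 5))) = 108] 3 out front; divide by 3 ⇒ div: -(-6*((-x) + 5)) = 36.
Step 3. [-(-6*((-x) + 5)) = 36] flip signs both sides ⇒ neg: -6*((-x) + 5) = -36.
Step 4. [-6*((-x) + 5) = -36] -6·(inner) — divide through by -6, so div: (-x) + 5 = 6.
Step 5. [(-x) + 5 = 6] +5 is outermost — subtract 5 both sides. So sub: -x = 1.
Step 6. [-x = 1] flip signs both sides, so neg: x = -1.

Answer: x ∈ {-1}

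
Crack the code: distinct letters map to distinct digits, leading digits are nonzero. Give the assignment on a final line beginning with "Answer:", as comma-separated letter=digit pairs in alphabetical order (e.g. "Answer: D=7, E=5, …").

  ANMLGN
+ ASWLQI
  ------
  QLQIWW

Step 1. [col 1: N + I ≡ W (mod 10)] no forcing yet in column 1 (carry-in 0); I=1 is free and consistent — try it, so I=1.
Step 2. [col 1: N + I ≡ W (mod 10)] column 1 (N + I ≡ W (mod 10), carry-in 0) doesn't pin W yet; pick W=5 and continue, so W=5.
Step 3. [col 1: N + I ≡ W (mod 10)] in column 1 we have N+I≡W with carry-in 0; given I=1, W=5 and digits 1,5 already taken and all letters distinct, that pins N to 4 ⇒ N=4.
Step 4. [col 2: G + Q ≡ W (mod 10)] column 2 (G + Q ≡ W (mod 10), carry-in 0) doesn't pin G yet; pick G=8 and continue. So G=8.
Step 5. [col 2: G + Q ≡ W (mod 10)] from column 2 (G=8, W=5, carry-in 0, digits 1,4,5,8 already taken and all letters distinct): Q must equal 7 ⇒ Q=7.
Step 6. [col 3: L + L ≡ I (mod 10)] from column 3 (I=1, carry-in 1, digits 1,4,5,7,8 already taken and all letters distinct): L must equal 0 ⇒ L=0.
Step 7. [col 4: M + W ≡ Q (mod 10)] from column 4 (W=5, Q=7, carry-in 0, digits 0,1,4,5,7,8 already taken and all letters distinct): M must equal 2. So M=2.
Step 8. [col 5: N + S ≡ L (mod 10)] from column 5 (N=4, L=0, carry-in 0, digits 0,1,2,4,5,7,8 already taken and all letters distinct): S must equal 6 ⇒ S=6.
Step 9. [col 6: A + A ≡ Q (mod 10)] column 6 reads A+A+carry(1)=Q with Q=7; with digits 0,1,2,4,5,6,7,8 already taken and all letters distinct, the only value for A is 3 ⇒ A=3.

Answer: A=3, G=8, I=1, L=0, M=2, N=4, Q=7, S=6, W=5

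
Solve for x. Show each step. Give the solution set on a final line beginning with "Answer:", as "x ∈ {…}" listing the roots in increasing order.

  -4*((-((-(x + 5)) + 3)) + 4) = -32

Step 1. [-4*((-((-(x + 5)) + 3)) + 4) = -32] leading coefficient -4: divide by -4 ⇒ div: (-((-(x + 5)) + 3)) + 4 = 8.
Step 2. [(-((-(x + 5)) + 3)) + 4 = 8] +4 is outermost — subtract 4 both sides, so sub: -((-(x + 5)) + 3) = 4.
Step 3. [-((-(x + 5)) + 3) = 4] flip signs both sides. So neg: (-(x + 5)) + 3 = -4.
Step 4. [(-(x + 5)) + 3 = -4] peel the +3: subtract 3 from each side ⇒ sub: -(x + 5) = -7.
Step 5. [-(x + 5) = -7] leading − — multiply by −1. So neg: x + 5 = 7.
Step 6. [x + 5 = 7] subtract 5: x sits inside (… + 5), so sub: x = 2.

Answer: x ∈ {2}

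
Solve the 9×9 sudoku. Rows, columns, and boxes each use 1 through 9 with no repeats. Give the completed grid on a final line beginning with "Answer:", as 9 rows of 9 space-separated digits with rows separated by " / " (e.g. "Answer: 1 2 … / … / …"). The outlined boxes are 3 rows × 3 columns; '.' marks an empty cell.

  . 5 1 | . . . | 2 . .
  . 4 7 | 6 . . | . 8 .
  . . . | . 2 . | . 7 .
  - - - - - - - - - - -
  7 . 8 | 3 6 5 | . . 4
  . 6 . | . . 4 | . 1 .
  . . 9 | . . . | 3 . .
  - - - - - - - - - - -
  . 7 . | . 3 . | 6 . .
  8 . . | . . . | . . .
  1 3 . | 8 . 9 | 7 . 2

Step 1. [r4c7∈{9}] r4c7's peers cover all but 9 ⇒ r4c7=9.
Step 2. [r7c9∈{1,5,8,9}] row 7 places 8 nowhere but r7c9. So r7c9=8.
Step 3. [r2c1∈{2,3,9}] r2c1 is the only open cell in row 2 admitting 2, so r2c1=2.
Step 4. [r8c6∈{1,2,6,7}] col 6 places 6 nowhere but r8c6, so r8c6=6.
Step 5. [r9c3∈{4,5,6}] 6 has one home in row 9: r9c3, so r9c3=6.
Step 6. [r3c3∈{3}] nothing but 3 survives at r3c3 ⇒ r3c3=3.
Step 7. [r3c2∈{8,9}] across col 2, 8 lands solely at r3c2 ⇒ r3c2=8.
Step 8. [r3c6∈{1}] nothing but 1 survives at r3c6, so r3c6=1.
Step 9. [r7c4∈{1,2,4,5}] in row 7, 1 fits only at r7c4, so r7c4=1.
Step 10. [r8c2∈{2,9}] in col 2, 9 fits only at r8c2 ⇒ r8c2=9.
Step 11. [r7c8∈{4,5,9}] r7c8 is the only open cell in row 7 admitting 9 ⇒ r7c8=9.
Step 12. [r6c5∈{1,7,8}] col 5 places 1 nowhere but r6c5, so r6c5=1.
Step 13. [r6c2∈{2}] r6c2's peers cover all but 2, so r6c2=2.
Step 14. [r5c3∈{5}] only 5 remains possible at r5c3, so r5c3=5.
Step 15. [r6c4∈{7}] only 7 remains possible at r6c4 ⇒ r6c4=7.
Step 16. [r1c6∈{3,7,8}] r1c6 is the only open cell in col 6 admitting 7 ⇒ r1c6=7.
Step 17. [r1c5∈{4,8,9}] across row 1, 8 lands solely at r1c5, so r1c5=8.
Step 18. [r7c6∈{2}] r7c6 has the single candidate 2 ⇒ r7c6=2.
Step 19. [r8c5∈{4,5,7}] in row 8, 7 fits only at r8c5, so r8c5=7.
Step 20. [r9c5∈{4,5}] in col 5, 4 fits only at r9c5. So r9c5=4.
Step 21. [r8c4∈{5}] r8c4 is down to just 5, so r8c4=5.
Step 22. [r2c5∈{5,9}] 5 has one home in col 5: r2c5, so r2c5=5.
Step 23. [r2c9∈{1,3,9}] r2c9 is the only open cell in row 2 admitting 9 ⇒ r2c9=9.
Step 24. [r8c9∈{1,3}] in col 9, 1 fits only at r8c9, so r8c9=1.
Step 25. [r8c7∈{4}] r8c7 has the single candidate 4, so r8c7=4.
Step 26. [r1c8∈{3,4,6}] 4 has one home in col 8: r1c8, so r1c8=4.
Step 27. [r1c4∈{9}] only 9 remains possible at r1c4, so r1c4=9.
Step 28. [r1c1∈{6}] r1c1's peers cover all but 6 ⇒ r1c1=6.
Step 29. [r6c8∈{5,6}] 6 has one home in col 8: r6c8 ⇒ r6c8=6.
Step 30. [r7c3∈{4}] r7c3 has the single candidate 4 ⇒ r7c3=4.
Step 31. [r3c9∈{5,6}] across row 3, 6 lands solely at r3c9, so r3c9=6.
Step 32. [r6c9∈{5}] only 5 remains possible at r6c9 ⇒ r6c9=5.
Step 33. [r9c8∈{5}] only 5 remains possible at r9c8 ⇒ r9c8=5.
Step 34. [r5c7∈{8}] r5c7 is down to just 8 ⇒ r5c7=8.
Step 35. [r8c3∈{2}] nothing but 2 survives at r8c3. So r8c3=2.
Step 36. [r8c8∈{3}] only 3 remains possible at r8c8. So r8c8=3.
Step 37. [r2c6∈{3}] only 3 remains possible at r2c6. So r2c6=3.
Step 38. [r3c1∈{9}] r3c1's peers cover all but 9, so r3c1=9.
Step 39. [r5c1∈{3}] r5c1 is down to just 3 ⇒ r5c1=3.
Step 40. [r5c9∈{7}] only 7 remains possible at r5c9, so r5c9=7.
Step 41. [r4c2∈{1}] r4c2 is down to just 1. So r4c2=1.
Step 42. [r3c4∈{4}] nothing but 4 survives at r3c4. So r3c4=4.
Step 43. [r6c6∈{8}] r6c6's peers cover all but 8 ⇒ r6c6=8.
Step 44. [r6c1∈{4}] r6c1 has the single candidate 4. So r6c1=4.
Step 45. [r5c5∈{9}] only 9 remains possible at r5c5, so r5c5=9.
Step 46. [r4c8∈{2}] nothing but 2 survives at r4c8, so r4c8=2.
Step 47. [r3c7∈{5}] r3c7's peers cover all but 5, so r3c7=5.
Step 48. [r1c9∈{3}] r1c9's peers cover all but 3, so r1c9=3.
Step 49. [r2c7∈{1}] r2c7 has the single candidate 1, so r2c7=1.
Step 50. [r7c1∈{5}] r7c1's peers cover all but 5 ⇒ r7c1=5.
Step 51. [r5c4∈{2}] r5c4's peers cover all but 2, so r5c4=2.

Answer: 6 5 1 9 8 7 2 4 3 / 2 4 7 6 5 3 1 8 9 / 9 8 3 4 2 1 5 7 6 / 7 1 8 3 6 5 9 2 4 / 3 6 5 2 9 4 8 1 7 / 4 2 9 7 1 8 3 6 5 / 5 7 4 1 3 2 6 9 8 / 8 9 2 5 7 6 4 3 1 / 1 3 6 8 4 9 7 5 2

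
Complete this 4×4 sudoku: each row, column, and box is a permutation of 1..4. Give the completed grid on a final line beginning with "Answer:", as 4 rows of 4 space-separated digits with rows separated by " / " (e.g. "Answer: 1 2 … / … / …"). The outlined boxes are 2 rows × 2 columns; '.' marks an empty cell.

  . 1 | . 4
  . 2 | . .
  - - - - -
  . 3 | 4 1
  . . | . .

Step 1. [r2c4∈{3}] r2c4's peers cover all but 3, so r2c4=3.
Step 2. [r4c1∈{1,2,4}] across row 4, 1 lands solely at r4c1 ⇒ r4c1=1.
Step 3. [r4c3∈{2,3}] 3 has one home in row 4: r4c3. So r4c3=3.
Step 4. [r4c4∈{2}] r4c4 is down to just 2 ⇒ r4c4=2.
Step 5. [r3c1∈{2}] only 2 remains possible at r3c1. So r3c1=2.
Step 6. [r1c3∈{2}] nothing but 2 survives at r1c3 ⇒ r1c3=2.
Step 7. [r4c2∈{4}] r4c2 is down to just 4. So r4c2=4.
Step 8. [r2c3∈{1}] only 1 remains possible at r2c3, so r2c3=1.
Step 9. [r1c1∈{3}] r1c1 is down to just 3 ⇒ r1c1=3.
Step 10. [r2c1∈{4}] only 4 remains possible at r2c1, so r2c1=4.

Answer: 3 1 2 4 / 4 2 1 3 / 2 3 4 1 / 1 4 3 2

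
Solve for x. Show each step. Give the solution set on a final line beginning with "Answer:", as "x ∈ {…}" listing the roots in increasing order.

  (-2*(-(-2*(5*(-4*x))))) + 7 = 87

Step 1. [(-2*(-(-2*(5*(-4*x))))) + 7 = 87] the outer +7 inverts by subtracting 7. So sub: -2*(-(-2*(5*(-4*x)))) = 80.
Step 2. [-2*(-(-2*(5*(-4*x)))) = 80] LHS = -2·(…); ÷-2 both sides, so div: -(-2*(5*(-4*x))) = -40.
Step 3. [-(-2*(5*(-4*x))) = -40] leading − — multiply by −1. So neg: -2*(5*(-4*x)) = 40.
Step 4. [-2*(5*(-4*x)) = 40] divide by the outer -2, so div: 5*(-4*x) = -20.
Step 5. [5*(-4*x) = -20] LHS = 5·(…); ÷5 both sides. So div: -4*x = -4.
Step 6. [-4*x = -4] LHS = -4·(…); ÷-4 both sides. So div: x = 1.

Answer: x ∈ {1}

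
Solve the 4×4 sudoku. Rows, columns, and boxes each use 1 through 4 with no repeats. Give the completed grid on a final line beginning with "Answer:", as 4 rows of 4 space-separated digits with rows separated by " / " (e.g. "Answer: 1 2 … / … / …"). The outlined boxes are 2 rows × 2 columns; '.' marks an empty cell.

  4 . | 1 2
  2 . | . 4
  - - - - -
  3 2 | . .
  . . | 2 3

Step 1. [r2c2∈{1,3}] in row 2, 1 fits only at r2c2. So r2c2=1.
Step 2. [r3c3∈{4}] only 4 remains possible at r3c3. So r3c3=4.
Step 3. [r4c1∈{1}] r4c1 is down to just 1. So r4c1=1.
Step 4. [r2c3∈{3}] r2c3's peers cover all but 3. So r2c3=3.
Step 5. [r3c4∈{1}] r3c4 has the single candidate 1 ⇒ r3c4=1.
Step 6. [r4c2∈{4}] r4c2 has the single candidate 4 ⇒ r4c2=4.
Step 7. [r1c2∈{3}] nothing but 3 survives at r1c2 ⇒ r1c2=3.

Answer: 4 3 1 2 / 2 1 3 4 / 3 2 4 1 / 1 4 2 3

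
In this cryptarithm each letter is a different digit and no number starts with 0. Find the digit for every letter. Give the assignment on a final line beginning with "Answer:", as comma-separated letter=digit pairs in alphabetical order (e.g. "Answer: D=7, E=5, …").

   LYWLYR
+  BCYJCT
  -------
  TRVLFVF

Step 1. [col 1: R + T ≡ F (mod 10)] F=4 is one option consistent with column 1 (R + T ≡ F (mod 10), carry-in 0) — take it. So F=4.
Step 2. [col 1: R + T ≡ F (mod 10)] column 1 (R + T ≡ F (mod 10), carry-in 0) doesn't pin R yet; pick R=3 and continue ⇒ R=3.
Step 3. [col 1: R + T ≡ F (mod 10)] column 1 reads R+T+carry(0)=F with R=3, F=4; with digits 3,4 already taken and all letters distinct, the only value for T is 1 ⇒ T=1.
Step 4. [col 2: Y + C ≡ V (mod 10)] V=9 is one option consistent with column 2 (Y + C ≡ V (mod 10), carry-in 0) — take it. So V=9.
Step 5. [col 2: Y + C ≡ V (mod 10)] no forcing yet in column 2 (carry-in 0); Y=7 is free and consistent — try it, so Y=7.
Step 6. [col 2: Y + C ≡ V (mod 10)] in column 2 we have Y+C≡V with carry-in 0; given Y=7, V=9 and digits 1,3,4,7,9 already taken and all letters distinct, that pins C to 2, so C=2.
Step 7. [col 3: L + J ≡ F (mod 10)] several values work for J in column 3 (L + J ≡ F (mod 10), carry-in 0); try J=6 ⇒ J=6.
Step 8. [col 3: L + J ≡ F (mod 10)] from column 3 (J=6, F=4, carry-in 0, digits 1,2,3,4,6,7,9 already taken and all letters distinct): L must equal 8 ⇒ L=8.
Step 9. [col 4: W + Y ≡ L (mod 10)] column 4: given Y=7, L=8, carry-in 1, and digits 1,2,3,4,6,7,8,9 already taken and all letters distinct, W+Y≡L (mod 10) forces W=0 ⇒ W=0.
Step 10. [col 6: L + B ≡ R (mod 10)] in column 6 we have L+B≡R with carry-in 0; given L=8, R=3 and digits 0,1,2,3,4,6,7,8,9 already taken and all letters distinct, that pins B to 5 ⇒ B=5.

Answer: B=5, C=2, F=4, J=6, L=8, R=3, T=1, V=9, W=0, Y=7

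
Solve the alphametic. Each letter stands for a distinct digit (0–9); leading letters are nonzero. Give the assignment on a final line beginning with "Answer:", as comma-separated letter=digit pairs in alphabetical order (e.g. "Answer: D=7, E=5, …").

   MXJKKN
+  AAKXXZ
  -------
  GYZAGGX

Step 1. [col 1: N + Z ≡ X (mod 10)] no forcing yet in column 1 (carry-in 0); N=3 is free and consistent — try it ⇒ N=3.
Step 2. [G] adding two 6-digit numbers gives at most 6+1 digits, and here it does — G is that final carry and must be 1. So G=1.
Step 3. [col 1: N + Z ≡ X (mod 10)] column 1 (N + Z ≡ X (mod 10), carry-in 0) doesn't pin X yet; pick X=2 and continue, so X=2.
Step 4. [col 1: N + Z ≡ X (mod 10)] column 1 reads N+Z+carry(0)=X with N=3, X=2; with digits 1,2,3 already taken and all letters distinct, the only value for Z is 9 ⇒ Z=9.
Step 5. [col 2: K + X ≡ G (mod 10)] in column 2 we have K+X≡G with carry-in 1; given X=2, G=1 and digits 1,2,3,9 already taken and all letters distinct, that pins K to 8 ⇒ K=8.
Step 6. [col 4: J + K ≡ A (mod 10)] several values work for J in column 4 (J + K ≡ A (mod 10), carry-in 1); try J=7. So J=7.
Step 7. [col 4: J + K ≡ A (mod 10)] in column 4 we have J+K≡A with carry-in 1; given J=7, K=8 and digits 1,2,3,7,8,9 already taken and all letters distinct, that pins A to 6 ⇒ A=6.
Step 8. [col 6: M + A ≡ Y (mod 10)] column 6 reads M+A+carry(0)=Y with A=6; with digits 1,2,3,6,7,8,9 already taken and all letters distinct, the only value for M is 4 ⇒ M=4.
Step 9. [col 6: M + A ≡ Y (mod 10)] column 6 reads M+A+carry(0)=Y with M=4, A=6; with digits 1,2,3,4,6,7,8,9 already taken and all letters distinct, the only value for Y is 0 ⇒ Y=0.

Answer: A=6, G=1, J=7, K=8, M=4, N=3, X=2, Y=0, Z=9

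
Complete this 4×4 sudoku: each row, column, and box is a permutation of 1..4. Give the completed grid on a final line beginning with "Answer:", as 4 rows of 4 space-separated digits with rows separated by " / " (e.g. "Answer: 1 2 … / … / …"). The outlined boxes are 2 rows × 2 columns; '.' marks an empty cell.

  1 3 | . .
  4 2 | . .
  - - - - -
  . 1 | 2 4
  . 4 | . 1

Step 1. [r4c3∈{3}] r4c3's peers cover all but 3 ⇒ r4c3=3.
Step 2. [r1c4∈{2}] r1c4 is down to just 2. So r1c4=2.
Step 3. [r4c1∈{2}] r4c1 has the single candidate 2. So r4c1=2.
Step 4. [r2c4∈{3}] r2c4 has the single candidate 3. So r2c4=3.
Step 5. [r3c1∈{3}] only 3 remains possible at r3c1. So r3c1=3.
Step 6. [r1c3∈{4}] r1c3 is down to just 4 ⇒ r1c3=4.
Step 7. [r2c3∈{1}] only 1 remains possible at r2c3. So r2c3=1.

Answer: 1 3 4 2 / 4 2 1 3 / 3 1 2 4 / 2 4 3 1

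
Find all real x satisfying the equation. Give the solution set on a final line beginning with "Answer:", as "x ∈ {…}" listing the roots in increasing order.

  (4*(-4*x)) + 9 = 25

Step 1. [(4*(-4*x)) + 9 = 25] subtract 9: x sits inside (… + 9) ⇒ sub: 4*(-4*x) = 16.
Step 2. [4*(-4*x) = 16] 4·(inner) — divide through by 4 ⇒ div: -4*x = 4.
Step 3. [-4*x = 4] divide by the outer -4, so div: x = -1.

Answer: x ∈ {-1}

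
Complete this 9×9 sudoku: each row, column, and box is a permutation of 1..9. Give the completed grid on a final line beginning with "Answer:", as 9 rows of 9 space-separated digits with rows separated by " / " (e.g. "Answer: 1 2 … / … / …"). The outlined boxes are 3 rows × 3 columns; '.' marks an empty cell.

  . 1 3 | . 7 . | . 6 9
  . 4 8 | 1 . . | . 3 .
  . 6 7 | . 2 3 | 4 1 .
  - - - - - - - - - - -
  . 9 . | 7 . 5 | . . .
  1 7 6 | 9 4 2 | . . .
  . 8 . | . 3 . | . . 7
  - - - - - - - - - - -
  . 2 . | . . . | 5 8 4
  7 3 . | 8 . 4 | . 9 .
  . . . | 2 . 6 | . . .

Step 1. [r3c1∈{5,9}] 9 has one home in row 3: r3c1 ⇒ r3c1=9.
Step 2. [r4c1∈{2,3,4}] col 1 places 3 nowhere but r4c1. So r4c1=3.
Step 3. [r9c2∈{5}] r9c2's peers cover all but 5. So r9c2=5.
Step 4. [r8c3∈{1}] only 1 remains possible at r8c3, so r8c3=1.
Step 5. [r3c9∈{5,8}] r3c9 is the only open cell in row 3 admitting 8 ⇒ r3c9=8.
Step 6. [r1c7∈{2}] nothing but 2 survives at r1c7. So r1c7=2.
Step 7. [r6c3∈{2,4,5}] 5 has one home in col 3: r6c3 ⇒ r6c3=5.
Step 8. [r4c3∈{2,4}] r4c3 is the only open cell in col 3 admitting 2, so r4c3=2.
Step 9. [r2c5∈{5,6,9}] row 2 places 6 nowhere but r2c5 ⇒ r2c5=6.
Step 10. [r7c3∈{9}] r7c3 is down to just 9 ⇒ r7c3=9.
Step 11. [r7c5∈{1}] only 1 remains possible at r7c5, so r7c5=1.
Step 12. [r8c7∈{6}] r8c7 has the single candidate 6. So r8c7=6.
Step 13. [r5c7∈{3,8}] in row 5, 8 fits only at r5c7. So r5c7=8.
Step 14. [r4c7∈{1}] nothing but 1 survives at r4c7. So r4c7=1.
Step 15. [r6c1∈{4}] nothing but 4 survives at r6c1, so r6c1=4.
Step 16. [r2c9∈{5}] r2c9 is down to just 5 ⇒ r2c9=5.
Step 17. [r9c7∈{3,7}] col 7 places 3 nowhere but r9c7, so r9c7=3.
Step 18. [r1c4∈{4,5}] r1c4 is the only open cell in row 1 admitting 4. So r1c4=4.
Step 19. [r5c8∈{5}] only 5 remains possible at r5c8 ⇒ r5c8=5.
Step 20. [r6c7∈{9}] r6c7's peers cover all but 9, so r6c7=9.
Step 21. [r8c5∈{5}] nothing but 5 survives at r8c5, so r8c5=5.
Step 22. [r6c8∈{2}] only 2 remains possible at r6c8, so r6c8=2.
Step 23. [r9c5∈{9}] r9c5 is down to just 9 ⇒ r9c5=9.
Step 24. [r4c8∈{4}] only 4 remains possible at r4c8, so r4c8=4.
Step 25. [r2c7∈{7}] r2c7 is down to just 7. So r2c7=7.
Step 26. [r7c1∈{6}] r7c1's peers cover all but 6 ⇒ r7c1=6.
Step 27. [r6c4∈{6}] r6c4's peers cover all but 6, so r6c4=6.
Step 28. [r7c4∈{3}] r7c4 is down to just 3, so r7c4=3.
Step 29. [r7c6∈{7}] r7c6 has the single candidate 7. So r7c6=7.
Step 30. [r4c5∈{8}] only 8 remains possible at r4c5. So r4c5=8.
Step 31. [r8c9∈{2}] nothing but 2 survives at r8c9, so r8c9=2.
Step 32. [r9c8∈{7}] nothing but 7 survives at r9c8 ⇒ r9c8=7.
Step 33. [r2c6∈{9}] only 9 remains possible at r2c6 ⇒ r2c6=9.
Step 34. [r5c9∈{3}] r5c9 has the single candidate 3 ⇒ r5c9=3.
Step 35. [r4c9∈{6}] only 6 remains possible at r4c9 ⇒ r4c9=6.
Step 36. [r2c1∈{2}] r2c1 has the single candidate 2, so r2c1=2.
Step 37. [r1c6∈{8}] nothing but 8 survives at r1c6 ⇒ r1c6=8.
Step 38. [r9c1∈{8}] only 8 remains possible at r9c1. So r9c1=8.
Step 39. [r6c6∈{1}] only 1 remains possible at r6c6. So r6c6=1.
Step 40. [r9c9∈{1}] nothing but 1 survives at r9c9 ⇒ r9c9=1.
Step 41. [r1c1∈{5}] nothing but 5 survives at r1c1 ⇒ r1c1=5.
Step 42. [r9c3∈{4}] r9c3's peers cover all but 4, so r9c3=4.
Step 43. [r3c4∈{5}] r3c4 is down to just 5, so r3c4=5.

Answer: 5 1 3 4 7 8 2 6 9 / 2 4 8 1 6 9 7 3 5 / 9 6 7 5 2 3 4 1 8 / 3 9 2 7 8 5 1 4 6 / 1 7 6 9 4 2 8 5 3 / 4 8 5 6 3 1 9 2 7 / 6 2 9 3 1 7 5 8 4 / 7 3 1 8 5 4 6 9 2 / 8 5 4 2 9 6 3 7 1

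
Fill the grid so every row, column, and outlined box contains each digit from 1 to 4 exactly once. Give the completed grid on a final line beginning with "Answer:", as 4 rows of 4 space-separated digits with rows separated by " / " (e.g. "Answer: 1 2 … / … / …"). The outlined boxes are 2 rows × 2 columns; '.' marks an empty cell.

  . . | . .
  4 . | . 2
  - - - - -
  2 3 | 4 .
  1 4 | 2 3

Step 1. [r2c3∈{1,3}] r2c3 is the only open cell in row 2 admitting 3 ⇒ r2c3=3.
Step 2. [r1c3∈{1}] r1c3 has the single candidate 1, so r1c3=1.
Step 3. [r1c2∈{2}] r1c2 has the single candidate 2. So r1c2=2.
Step 4. [r3c4∈{1}] nothing but 1 survives at r3c4, so r3c4=1.
Step 5. [r1c4∈{4}] r1c4's peers cover all but 4 ⇒ r1c4=4.
Step 6. [r2c2∈{1}] nothing but 1 survives at r2c2. So r2c2=1.
Step 7. [r1c1∈{3}] only 3 remains possible at r1c1, so r1c1=3.

Answer: 3 2 1 4 / 4 1 3 2 / 2 3 4 1 / 1 4 2 3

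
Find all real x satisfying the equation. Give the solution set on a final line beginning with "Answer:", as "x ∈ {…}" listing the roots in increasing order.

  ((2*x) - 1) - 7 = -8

Step 1. [((2*x) - 1) - 7 = -8] 7 comes off first (add 7), so sub: (2*x) - 1 = -1.
Step 2. [(2*x) - 1 = -1] -1 is outermost — add 1 both sides ⇒ sub: 2*x = 0.
Step 3. [2*x = 0] LHS = 2·(…); ÷2 both sides. So div: x = 0.

Answer: x ∈ {0}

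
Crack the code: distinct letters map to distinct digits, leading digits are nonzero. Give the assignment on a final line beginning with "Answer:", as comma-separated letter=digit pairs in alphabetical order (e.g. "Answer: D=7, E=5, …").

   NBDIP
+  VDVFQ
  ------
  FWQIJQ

Step 1. [col 1: P + Q ≡ Q (mod 10)] in column 1 we have P+Q≡Q with carry-in 0; given nothing yet and all letters distinct, none taken yet, that pins P to 0, so P=0.
Step 2. [col 1: P + Q ≡ Q (mod 10)] no forcing yet in column 1 (carry-in 0); Q=9 is free and consistent — try it. So Q=9.
Step 3. [col 2: I + F ≡ J (mod 10)] several values work for J in column 2 (I + F ≡ J (mod 10), carry-in 0); try J=4 ⇒ J=4.
Step 4. [col 2: I + F ≡ J (mod 10)] column 2 (I + F ≡ J (mod 10), carry-in 0) doesn't pin I yet; pick I=3 and continue ⇒ I=3.
Step 5. [col 2: I + F ≡ J (mod 10)] from column 2 (I=3, J=4, carry-in 0, digits 0,3,4,9 already taken and all letters distinct): F must equal 1, so F=1.
Step 6. [col 3: D + V ≡ I (mod 10)] column 3 (D + V ≡ I (mod 10), carry-in 0) doesn't pin D yet; pick D=6 and continue ⇒ D=6.
Step 7. [col 3: D + V ≡ I (mod 10)] column 3 reads D+V+carry(0)=I with D=6, I=3; with digits 0,1,3,4,6,9 already taken and all letters distinct, the only value for V is 7. So V=7.
Step 8. [col 4: B + D ≡ Q (mod 10)] column 4 reads B+D+carry(1)=Q with D=6, Q=9; with digits 0,1,3,4,6,7,9 already taken and all letters distinct, the only value for B is 2, so B=2.
Step 9. [col 5: N + V ≡ W (mod 10)] from column 5 (V=7, carry-in 0, digits 0,1,2,3,4,6,7,9 already taken and all letters distinct): N must equal 8 ⇒ N=8.
Step 10. [col 5: N + V ≡ W (mod 10)] in column 5 we have N+V≡W with carry-in 0; given N=8, V=7 and digits 0,1,2,3,4,6,7,8,9 already taken and all letters distinct, that pins W to 5 ⇒ W=5.

Answer: B=2, D=6, F=1, I=3, J=4, N=8, P=0, Q=9, V=7, W=5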